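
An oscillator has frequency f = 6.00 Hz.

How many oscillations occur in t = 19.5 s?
n = f×t = 6.0×19.5 = 117 oscillations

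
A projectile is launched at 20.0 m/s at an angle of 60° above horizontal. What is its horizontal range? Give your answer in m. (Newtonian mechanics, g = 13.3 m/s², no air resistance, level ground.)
R = v₀² sin(2θ) / g = 26.05 m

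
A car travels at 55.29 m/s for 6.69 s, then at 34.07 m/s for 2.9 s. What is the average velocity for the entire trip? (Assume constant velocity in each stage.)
d₁ = v₁t₁ = 55.29 × 6.69 = 369.89 m
d₂ = v₂t₂ = 34.07 × 2.9 = 98.803 m
d_total = 468.69 m, t_total = 9.59 s
v_avg = d_total/t_total = 468.69/9.59 = 48.87 m/s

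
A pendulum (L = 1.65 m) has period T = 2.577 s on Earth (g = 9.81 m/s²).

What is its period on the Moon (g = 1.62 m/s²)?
T = 2π√(L/g), so T_moon/T_earth = √(g_earth/g_moon)
T_moon = 2π√(1.65/1.62) = 6.341 s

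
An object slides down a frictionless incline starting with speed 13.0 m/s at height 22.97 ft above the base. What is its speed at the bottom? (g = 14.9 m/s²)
½mv₀² + mgh = ½mv² → v = √(v₀² + 2gh) = √(13² + 2×14.9×7.001) = 19.43 m/s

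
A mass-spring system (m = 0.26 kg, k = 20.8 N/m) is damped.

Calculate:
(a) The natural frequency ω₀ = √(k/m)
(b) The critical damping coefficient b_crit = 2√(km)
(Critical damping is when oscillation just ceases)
ω₀ = √(k/m) = √(20.8/0.26) = 8.944 rad/s
b_crit = 2√(km) = 2√(20.8×0.26) = 4.651 kg/s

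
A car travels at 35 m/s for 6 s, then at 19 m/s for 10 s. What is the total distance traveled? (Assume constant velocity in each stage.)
d₁ = v₁t₁ = 35 × 6 = 210 m
d₂ = v₂t₂ = 19 × 10 = 190 m
d_total = 210 + 190 = 400 m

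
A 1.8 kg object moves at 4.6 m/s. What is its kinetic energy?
KE = ½mv² = ½×1.8×4.6² = 19.044 J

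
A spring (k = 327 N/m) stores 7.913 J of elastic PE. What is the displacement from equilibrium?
PE = ½kx² → x = √(2PE/k) = √(2×7.913/327) = 0.22 m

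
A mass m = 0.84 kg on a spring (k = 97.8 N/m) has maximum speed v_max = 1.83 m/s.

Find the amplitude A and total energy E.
½mv²_max = ½kA² → A = v_max√(m/k) = 1.83×√(0.84/97.8) = 0.1696 m = 16.96 cm
E = ½mv²_max = ½×0.84×1.83² = 1.407 J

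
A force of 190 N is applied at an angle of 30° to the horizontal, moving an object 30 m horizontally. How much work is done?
W = Fd cosθ = 190×30×cos(30°) = 4936.3 J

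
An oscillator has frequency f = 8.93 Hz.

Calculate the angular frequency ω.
ω = 2πf = 2π×8.93 = 56.11 rad/s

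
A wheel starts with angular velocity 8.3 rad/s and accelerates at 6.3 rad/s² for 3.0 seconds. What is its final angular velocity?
ω = ω₀ + αt = 8.3 + 6.3 × 3.0 = 27.2 rad/s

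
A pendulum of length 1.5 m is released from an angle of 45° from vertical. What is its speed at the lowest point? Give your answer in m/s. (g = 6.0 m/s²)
h = L(1 − cosθ) = 1.5×(1 − cos45°) = 0.4393 m
v = √(2gh) = √(2×6.0×0.4393) = 2.296 m/s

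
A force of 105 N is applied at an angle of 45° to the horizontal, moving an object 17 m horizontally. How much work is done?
W = Fd cosθ = 105×17×cos(45°) = 1262.2 J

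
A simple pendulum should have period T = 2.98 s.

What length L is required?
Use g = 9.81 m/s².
T = 2π√(L/g) → L = g(T/2π)² = 9.81×(2.98/2π)² = 2.207 m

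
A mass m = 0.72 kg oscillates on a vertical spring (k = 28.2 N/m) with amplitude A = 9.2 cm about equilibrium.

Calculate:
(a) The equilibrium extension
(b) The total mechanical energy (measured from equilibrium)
x_eq = mg/k = 0.72×9.81/28.2 = 0.2505 m = 25.05 cm
E = ½kA² = ½×28.2×(0.092)² = 0.1193 J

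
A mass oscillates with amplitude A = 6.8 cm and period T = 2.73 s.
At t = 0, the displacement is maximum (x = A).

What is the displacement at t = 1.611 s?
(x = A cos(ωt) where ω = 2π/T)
ω = 2π/T = 2π/2.73 = 2.302 rad/s
x = A cos(ωt) = 6.8×cos(2.302×1.611) = -5.739 cm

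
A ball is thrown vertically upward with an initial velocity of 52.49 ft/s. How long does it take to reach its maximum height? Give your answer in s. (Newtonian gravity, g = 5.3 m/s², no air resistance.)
t_up = v₀/g (with unit conversion) = 3.019 s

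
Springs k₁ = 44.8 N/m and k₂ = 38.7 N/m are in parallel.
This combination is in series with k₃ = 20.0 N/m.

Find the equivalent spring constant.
k₁₂ = k₁ + k₂ = 83.5 N/m (parallel)
1/k_eq = 1/k₁₂ + 1/k₃ → k_eq = 16.14 N/m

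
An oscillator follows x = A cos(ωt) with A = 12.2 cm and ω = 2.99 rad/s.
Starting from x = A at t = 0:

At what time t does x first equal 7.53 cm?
cos(ωt) = x/A = 7.53/12.2 = 0.6172
ωt = arccos(0.6172) = 0.9056 rad
t = 0.9056/2.99 = 0.3029 s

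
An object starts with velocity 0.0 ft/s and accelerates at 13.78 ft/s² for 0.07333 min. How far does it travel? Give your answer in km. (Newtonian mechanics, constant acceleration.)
d = v₀t + ½at² (with unit conversion) = 0.04065 km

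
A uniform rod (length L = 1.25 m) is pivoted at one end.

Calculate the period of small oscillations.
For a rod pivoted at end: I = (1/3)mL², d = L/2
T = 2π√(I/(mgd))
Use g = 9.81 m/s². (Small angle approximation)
I/m = (1/3)L² = 0.5208 m²; d = L/2 = 0.625 m
T = 2π√(I/(mgd)) = 2π√(0.5208/(9.81×0.625)) = 1.831 s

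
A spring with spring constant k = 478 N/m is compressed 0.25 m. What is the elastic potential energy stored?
PE = ½kx² = ½×478×0.25² = 14.94 J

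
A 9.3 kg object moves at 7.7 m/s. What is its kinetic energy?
KE = ½mv² = ½×9.3×7.7² = 275.6985 J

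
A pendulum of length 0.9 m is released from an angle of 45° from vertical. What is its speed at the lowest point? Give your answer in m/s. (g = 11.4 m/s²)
h = L(1 − cosθ) = 0.9×(1 − cos45°) = 0.2636 m
v = √(2gh) = √(2×11.4×0.2636) = 2.452 m/s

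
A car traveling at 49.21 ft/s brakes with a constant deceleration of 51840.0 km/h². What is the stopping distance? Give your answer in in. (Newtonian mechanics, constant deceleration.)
d = v₀² / (2a) (with unit conversion) = 1107.0 in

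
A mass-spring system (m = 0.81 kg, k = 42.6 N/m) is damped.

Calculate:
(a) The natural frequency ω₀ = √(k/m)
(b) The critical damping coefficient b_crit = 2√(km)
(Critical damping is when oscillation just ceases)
ω₀ = √(k/m) = √(42.6/0.81) = 7.252 rad/s
b_crit = 2√(km) = 2√(42.6×0.81) = 11.75 kg/s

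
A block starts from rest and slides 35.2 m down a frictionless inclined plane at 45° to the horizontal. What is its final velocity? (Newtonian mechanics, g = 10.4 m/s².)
a = g sin(θ) = 10.4 × sin(45°) = 7.35 m/s²
v = √(2ad) = √(2 × 7.35 × 35.2) = 22.75 m/s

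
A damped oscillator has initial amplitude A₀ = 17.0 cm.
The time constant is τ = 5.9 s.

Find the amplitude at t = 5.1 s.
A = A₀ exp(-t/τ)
A = A₀ exp(−t/τ) = 17.0×exp(−5.1/5.9) = 7.162 cm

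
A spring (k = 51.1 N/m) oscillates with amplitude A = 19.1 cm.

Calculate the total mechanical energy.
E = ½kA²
E = ½kA² = ½×51.1×(0.191)² = 0.9321 J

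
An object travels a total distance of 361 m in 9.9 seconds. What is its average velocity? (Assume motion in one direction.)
v_avg = Δd / Δt = 361 / 9.9 = 36.46 m/s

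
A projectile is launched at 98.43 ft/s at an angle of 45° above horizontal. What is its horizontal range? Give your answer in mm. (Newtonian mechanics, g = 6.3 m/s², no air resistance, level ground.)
R = v₀² sin(2θ) / g (with unit conversion) = 142900.0 mm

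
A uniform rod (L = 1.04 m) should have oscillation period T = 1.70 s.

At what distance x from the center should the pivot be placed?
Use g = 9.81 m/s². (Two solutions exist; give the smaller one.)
T = 2π√((L²/12 + x²)/(gx)). Let c = T²g/(4π²) = 0.7181.
x² − cx + L²/12 = 0 → x = (c − √(c² − L²/3))/2 = 0.1621 m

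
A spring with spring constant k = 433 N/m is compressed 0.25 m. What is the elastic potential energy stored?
PE = ½kx² = ½×433×0.25² = 13.53 J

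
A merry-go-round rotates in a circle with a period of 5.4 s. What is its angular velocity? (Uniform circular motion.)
ω = 2π/T = 2π/5.4 = 1.1636 rad/s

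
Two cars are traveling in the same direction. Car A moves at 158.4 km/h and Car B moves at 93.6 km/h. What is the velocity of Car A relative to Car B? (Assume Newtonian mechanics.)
v_rel = v_A - v_B = 158.4 - 93.6 = 64.8 km/h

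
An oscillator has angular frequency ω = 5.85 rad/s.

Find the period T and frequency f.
T = 2π/ω = 2π/5.85 = 1.074 s; f = ω/2π = 0.9311 Hz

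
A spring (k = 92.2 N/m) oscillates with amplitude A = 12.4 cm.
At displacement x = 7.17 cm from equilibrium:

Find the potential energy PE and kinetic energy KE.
E_total = ½kA² = ½×92.2×(0.124)² = 0.7088 J
PE = ½kx² = ½×92.2×(0.0717)² = 0.237 J
KE = E_total − PE = 0.4718 J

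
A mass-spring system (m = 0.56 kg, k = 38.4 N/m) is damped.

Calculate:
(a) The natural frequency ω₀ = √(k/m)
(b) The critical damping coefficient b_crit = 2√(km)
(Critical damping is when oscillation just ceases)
ω₀ = √(k/m) = √(38.4/0.56) = 8.281 rad/s
b_crit = 2√(km) = 2√(38.4×0.56) = 9.274 kg/s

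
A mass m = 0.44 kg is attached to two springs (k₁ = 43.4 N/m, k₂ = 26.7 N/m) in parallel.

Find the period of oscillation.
k_eq = k₁+k₂ = 70.1 N/m
T = 2π√(m/k_eq) = 2π√(0.44/70.1) = 0.4978 s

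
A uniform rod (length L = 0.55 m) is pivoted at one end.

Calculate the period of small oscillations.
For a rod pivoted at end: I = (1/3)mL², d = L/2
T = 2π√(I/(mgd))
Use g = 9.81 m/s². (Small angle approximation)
I/m = (1/3)L² = 0.1008 m²; d = L/2 = 0.275 m
T = 2π√(I/(mgd)) = 2π√(0.1008/(9.81×0.275)) = 1.215 s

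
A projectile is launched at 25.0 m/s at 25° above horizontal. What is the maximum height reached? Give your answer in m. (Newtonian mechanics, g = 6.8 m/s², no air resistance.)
H = v₀²sin²(θ)/(2g) = 8.208 m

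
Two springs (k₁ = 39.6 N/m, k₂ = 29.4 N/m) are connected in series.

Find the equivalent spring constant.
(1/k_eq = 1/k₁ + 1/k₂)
1/k_eq = 1/39.6 + 1/29.4 = 0.059266; k_eq = 16.87 N/m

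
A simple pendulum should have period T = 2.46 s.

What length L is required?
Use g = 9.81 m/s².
T = 2π√(L/g) → L = g(T/2π)² = 9.81×(2.46/2π)² = 1.504 m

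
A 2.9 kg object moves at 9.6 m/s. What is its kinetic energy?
KE = ½mv² = ½×2.9×9.6² = 133.632 J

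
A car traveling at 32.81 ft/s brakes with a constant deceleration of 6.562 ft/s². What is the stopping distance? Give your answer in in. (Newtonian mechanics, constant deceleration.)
d = v₀² / (2a) (with unit conversion) = 984.3 in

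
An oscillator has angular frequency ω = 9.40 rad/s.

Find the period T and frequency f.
T = 2π/ω = 2π/9.4 = 0.6684 s; f = ω/2π = 1.496 Hz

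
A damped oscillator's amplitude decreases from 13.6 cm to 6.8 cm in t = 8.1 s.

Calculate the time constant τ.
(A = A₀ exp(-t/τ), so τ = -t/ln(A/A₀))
A/A₀ = 6.8/13.6 = 0.5; ln(A/A₀) = -0.6931
τ = −t/ln(A/A₀) = −8.1/-0.6931 = 11.69 s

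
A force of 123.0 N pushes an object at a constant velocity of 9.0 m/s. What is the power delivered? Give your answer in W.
P = Fv = 123 N × 9 m/s = 1107 W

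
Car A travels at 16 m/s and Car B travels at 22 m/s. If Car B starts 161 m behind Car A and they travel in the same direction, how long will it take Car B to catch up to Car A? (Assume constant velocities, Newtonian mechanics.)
Relative speed: v_rel = 22 - 16 = 6 m/s
Time to catch: t = d₀/v_rel = 161/6 = 26.83 s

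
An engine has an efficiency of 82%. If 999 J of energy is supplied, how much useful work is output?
W_out = η × W_in = 0.82 × 999 = 819.18 J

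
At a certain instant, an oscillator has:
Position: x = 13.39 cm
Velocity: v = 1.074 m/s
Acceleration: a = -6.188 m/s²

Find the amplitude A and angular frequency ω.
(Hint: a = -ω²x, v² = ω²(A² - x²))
a = −ω²x → ω = √(|a|/x) = √(6.188/0.1339) = 6.798 rad/s
v² = ω²(A² − x²) → A = √(x² + v²/ω²) = √(0.1339² + 1.074²/6.798²) = 0.2071 m = 20.71 cm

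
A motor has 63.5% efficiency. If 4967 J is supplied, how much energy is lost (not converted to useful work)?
W_out = η × W_in = 0.635×4967 = 3154.0 J
W_lost = W_in − W_out = 4967 − 3154.0 = 1813.0 J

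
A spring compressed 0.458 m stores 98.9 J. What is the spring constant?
PE = ½kx² → k = 2PE/x² = 2×98.9/0.458² = 943.0 N/m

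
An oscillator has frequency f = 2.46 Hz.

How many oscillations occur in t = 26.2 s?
n = f×t = 2.46×26.2 = 64.45 oscillations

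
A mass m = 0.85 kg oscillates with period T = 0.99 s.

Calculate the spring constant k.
T = 2π√(m/k) → k = m(2π/T)² = 0.85×(2π/0.99)² = 34.24 N/m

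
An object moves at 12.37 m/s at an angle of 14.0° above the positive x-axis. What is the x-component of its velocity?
vₓ = v cos(θ) = 12.37 × cos(14.0°) = 12.0 m/s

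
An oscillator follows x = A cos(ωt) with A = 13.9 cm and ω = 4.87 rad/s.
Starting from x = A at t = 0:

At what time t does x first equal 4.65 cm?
cos(ωt) = x/A = 4.65/13.9 = 0.3345
ωt = arccos(0.3345) = 1.23 rad
t = 1.23/4.87 = 0.2525 s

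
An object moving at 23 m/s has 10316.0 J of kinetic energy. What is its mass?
KE = ½mv² → m = 2KE/v² = 2×10316.0/23² = 39.0 kg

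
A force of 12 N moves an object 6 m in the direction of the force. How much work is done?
W = Fd = 12×6 = 72.0 J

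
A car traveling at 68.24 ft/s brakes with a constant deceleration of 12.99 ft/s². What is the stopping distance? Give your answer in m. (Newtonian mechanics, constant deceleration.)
d = v₀² / (2a) (with unit conversion) = 54.63 m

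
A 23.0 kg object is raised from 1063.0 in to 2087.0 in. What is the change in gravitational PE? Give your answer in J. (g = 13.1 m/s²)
ΔPE = mg(h₂ − h₁) = 23 kg × 13.1 m/s² × (53.01 − 27) m = 7837 J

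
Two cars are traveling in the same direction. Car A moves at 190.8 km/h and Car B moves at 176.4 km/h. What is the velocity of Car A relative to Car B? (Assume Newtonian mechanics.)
v_rel = v_A - v_B = 190.8 - 176.4 = 14.4 km/h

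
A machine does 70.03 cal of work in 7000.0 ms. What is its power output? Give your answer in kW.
P = W/t = 293 J / 7 s = 41.86 W = 0.04186 kW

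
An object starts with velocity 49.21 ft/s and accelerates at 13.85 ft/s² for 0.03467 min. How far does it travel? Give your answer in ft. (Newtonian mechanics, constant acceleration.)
d = v₀t + ½at² (with unit conversion) = 132.3 ft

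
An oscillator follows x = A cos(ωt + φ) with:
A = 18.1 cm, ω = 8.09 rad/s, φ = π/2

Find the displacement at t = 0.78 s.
x = A cos(ωt + φ) = 18.1×cos(8.09×0.78 + π/2) = -0.4889 cm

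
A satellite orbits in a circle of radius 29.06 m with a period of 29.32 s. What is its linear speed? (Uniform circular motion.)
v = 2πr/T = 2π×29.06/29.32 = 6.23 m/s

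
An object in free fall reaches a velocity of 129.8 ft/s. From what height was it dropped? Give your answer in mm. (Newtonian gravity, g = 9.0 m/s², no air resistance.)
h = v²/(2g) (with unit conversion) = 86960.0 mm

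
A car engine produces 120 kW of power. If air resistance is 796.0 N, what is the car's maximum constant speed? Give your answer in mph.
P = Fv → v = P/F = 120000 W / 796 N = 150.8 m/s = 337.2 mph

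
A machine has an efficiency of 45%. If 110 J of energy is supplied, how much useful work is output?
W_out = η × W_in = 0.45 × 110 = 49.5 J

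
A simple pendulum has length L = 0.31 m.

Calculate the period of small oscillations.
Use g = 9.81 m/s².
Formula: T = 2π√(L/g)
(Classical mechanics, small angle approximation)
T = 2π√(L/g) = 2π√(0.31/9.81) = 1.117 s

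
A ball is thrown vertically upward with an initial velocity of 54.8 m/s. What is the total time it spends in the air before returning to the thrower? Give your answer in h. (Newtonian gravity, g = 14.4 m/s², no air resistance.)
t_total = 2v₀/g (with unit conversion) = 0.002114 h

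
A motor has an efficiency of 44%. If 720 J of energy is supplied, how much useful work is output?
W_out = η × W_in = 0.44 × 720 = 316.8 J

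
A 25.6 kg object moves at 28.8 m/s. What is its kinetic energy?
KE = ½mv² = ½×25.6×28.8² = 10616.83 J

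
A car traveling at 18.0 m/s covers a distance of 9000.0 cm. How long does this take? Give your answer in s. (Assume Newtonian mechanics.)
t = d/v (with unit conversion) = 5.0 s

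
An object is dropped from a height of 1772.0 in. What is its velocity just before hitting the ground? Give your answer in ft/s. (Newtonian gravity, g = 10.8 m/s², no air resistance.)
v = √(2gh) (with unit conversion) = 102.3 ft/s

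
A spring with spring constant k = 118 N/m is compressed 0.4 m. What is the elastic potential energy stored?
PE = ½kx² = ½×118×0.4² = 9.44 J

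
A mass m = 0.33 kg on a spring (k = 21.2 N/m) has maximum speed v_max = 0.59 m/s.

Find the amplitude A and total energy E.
½mv²_max = ½kA² → A = v_max√(m/k) = 0.59×√(0.33/21.2) = 0.07361 m = 7.361 cm
E = ½mv²_max = ½×0.33×0.59² = 0.05744 J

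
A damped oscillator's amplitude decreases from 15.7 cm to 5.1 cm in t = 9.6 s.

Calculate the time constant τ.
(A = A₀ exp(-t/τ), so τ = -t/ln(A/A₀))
A/A₀ = 5.1/15.7 = 0.3248; ln(A/A₀) = -1.124
τ = −t/ln(A/A₀) = −9.6/-1.124 = 8.538 s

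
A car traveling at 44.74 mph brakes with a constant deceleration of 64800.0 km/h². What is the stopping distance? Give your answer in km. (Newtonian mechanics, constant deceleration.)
d = v₀² / (2a) (with unit conversion) = 0.04 km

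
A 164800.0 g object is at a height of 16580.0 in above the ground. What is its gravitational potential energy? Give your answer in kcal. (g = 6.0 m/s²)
PE = mgh = 164.8 kg × 6.0 m/s² × 421.1 m = 4.164e+05 J = 99.53 kcal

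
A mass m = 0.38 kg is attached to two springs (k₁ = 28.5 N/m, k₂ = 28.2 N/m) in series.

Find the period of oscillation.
k_eq = k₁k₂/(k₁+k₂) = 14.17 N/m
T = 2π√(m/k_eq) = 2π√(0.38/14.17) = 1.029 s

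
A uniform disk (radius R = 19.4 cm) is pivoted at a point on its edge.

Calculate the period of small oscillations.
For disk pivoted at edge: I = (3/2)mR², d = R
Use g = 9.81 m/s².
I/m = (3/2)R² = 0.05645 m²; d = R = 0.194 m
T = 2π√((3/2)R²/(gR)) = 2π√(3R/(2g)) = 1.082 s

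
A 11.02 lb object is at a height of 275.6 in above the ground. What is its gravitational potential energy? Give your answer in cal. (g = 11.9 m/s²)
PE = mgh = 4.999 kg × 11.9 m/s² × 7 m = 416.4 J = 99.52 cal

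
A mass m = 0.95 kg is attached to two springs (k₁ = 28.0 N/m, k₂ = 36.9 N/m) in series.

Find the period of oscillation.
k_eq = k₁k₂/(k₁+k₂) = 15.92 N/m
T = 2π√(m/k_eq) = 2π√(0.95/15.92) = 1.535 s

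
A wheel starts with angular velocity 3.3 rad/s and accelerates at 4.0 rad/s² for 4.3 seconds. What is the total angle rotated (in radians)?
θ = ω₀t + ½αt² = 3.3×4.3 + ½×4.0×4.3² = 51.17 rad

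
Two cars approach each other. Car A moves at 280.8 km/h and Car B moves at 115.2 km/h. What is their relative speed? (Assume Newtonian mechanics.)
v_rel = v_A + v_B = 280.8 + 115.2 = 396.0 km/h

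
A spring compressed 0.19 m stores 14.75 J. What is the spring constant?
PE = ½kx² → k = 2PE/x² = 2×14.75/0.19² = 817.2 N/m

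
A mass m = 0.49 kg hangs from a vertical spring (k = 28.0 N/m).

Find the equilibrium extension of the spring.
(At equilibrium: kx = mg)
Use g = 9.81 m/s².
x_eq = mg/k = 0.49×9.81/28.0 = 0.1717 m = 17.17 cm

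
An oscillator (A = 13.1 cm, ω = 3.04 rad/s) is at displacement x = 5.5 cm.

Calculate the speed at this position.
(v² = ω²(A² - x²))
v = ω√(A² − x²) = 3.04×√(0.131² − 0.055²) = 0.3614 m/s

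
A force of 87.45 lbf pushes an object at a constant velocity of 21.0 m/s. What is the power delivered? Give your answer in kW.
P = Fv = 389 N × 21 m/s = 8169 W = 8.169 kW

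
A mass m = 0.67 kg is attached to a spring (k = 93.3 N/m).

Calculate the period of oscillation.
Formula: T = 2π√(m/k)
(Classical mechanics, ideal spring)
T = 2π√(m/k) = 2π√(0.67/93.3) = 0.5324 s; f = 1/T = 1.878 Hz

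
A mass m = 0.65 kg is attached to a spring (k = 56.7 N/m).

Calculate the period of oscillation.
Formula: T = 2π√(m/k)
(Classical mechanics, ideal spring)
T = 2π√(m/k) = 2π√(0.65/56.7) = 0.6727 s; f = 1/T = 1.486 Hz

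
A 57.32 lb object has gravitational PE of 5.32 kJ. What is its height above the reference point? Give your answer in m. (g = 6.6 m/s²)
PE = mgh → h = PE/(mg) = 5320 J / (26 kg × 6.6 m/s²) = 31 m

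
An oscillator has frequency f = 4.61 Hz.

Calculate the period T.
T = 1/f = 1/4.61 = 0.2169 s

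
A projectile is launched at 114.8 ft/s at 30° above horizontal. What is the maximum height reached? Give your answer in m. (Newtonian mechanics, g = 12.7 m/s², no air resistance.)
H = v₀²sin²(θ)/(2g) (with unit conversion) = 12.05 m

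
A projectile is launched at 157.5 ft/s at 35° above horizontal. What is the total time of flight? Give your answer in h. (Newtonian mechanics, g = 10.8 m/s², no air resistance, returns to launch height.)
T = 2v₀sin(θ)/g (with unit conversion) = 0.001416 h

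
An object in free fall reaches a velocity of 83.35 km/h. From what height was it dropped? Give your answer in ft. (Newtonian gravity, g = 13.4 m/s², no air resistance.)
h = v²/(2g) (with unit conversion) = 65.62 ft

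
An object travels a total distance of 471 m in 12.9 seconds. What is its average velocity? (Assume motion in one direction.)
v_avg = Δd / Δt = 471 / 12.9 = 36.51 m/s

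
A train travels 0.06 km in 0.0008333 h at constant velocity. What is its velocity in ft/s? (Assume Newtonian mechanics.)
v = d/t (with unit conversion) = 65.62 ft/s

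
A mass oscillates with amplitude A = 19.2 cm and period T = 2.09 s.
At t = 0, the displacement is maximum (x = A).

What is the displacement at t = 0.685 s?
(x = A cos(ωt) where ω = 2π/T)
ω = 2π/T = 2π/2.09 = 3.006 rad/s
x = A cos(ωt) = 19.2×cos(3.006×0.685) = -9.011 cm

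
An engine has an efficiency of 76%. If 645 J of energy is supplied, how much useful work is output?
W_out = η × W_in = 0.76 × 645 = 490.2 J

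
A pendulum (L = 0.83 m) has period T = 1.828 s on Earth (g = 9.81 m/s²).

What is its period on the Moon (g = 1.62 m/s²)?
T = 2π√(L/g), so T_moon/T_earth = √(g_earth/g_moon)
T_moon = 2π√(0.83/1.62) = 4.497 s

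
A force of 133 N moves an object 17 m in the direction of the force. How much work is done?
W = Fd = 133×17 = 2261.0 J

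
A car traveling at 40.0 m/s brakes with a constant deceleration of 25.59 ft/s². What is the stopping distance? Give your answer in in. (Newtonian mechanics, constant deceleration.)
d = v₀² / (2a) (with unit conversion) = 4038.0 in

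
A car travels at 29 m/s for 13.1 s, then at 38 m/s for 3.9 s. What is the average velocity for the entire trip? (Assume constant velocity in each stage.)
d₁ = v₁t₁ = 29 × 13.1 = 379.9 m
d₂ = v₂t₂ = 38 × 3.9 = 148.2 m
d_total = 528.1 m, t_total = 17 s
v_avg = d_total/t_total = 528.1/17 = 31.06 m/s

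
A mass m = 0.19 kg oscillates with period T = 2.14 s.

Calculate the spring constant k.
T = 2π√(m/k) → k = m(2π/T)² = 0.19×(2π/2.14)² = 1.638 N/m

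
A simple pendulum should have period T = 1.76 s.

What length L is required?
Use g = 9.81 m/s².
T = 2π√(L/g) → L = g(T/2π)² = 9.81×(1.76/2π)² = 0.7697 m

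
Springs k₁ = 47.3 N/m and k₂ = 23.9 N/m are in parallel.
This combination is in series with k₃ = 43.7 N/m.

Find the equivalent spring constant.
k₁₂ = k₁ + k₂ = 71.2 N/m (parallel)
1/k_eq = 1/k₁₂ + 1/k₃ → k_eq = 27.08 N/m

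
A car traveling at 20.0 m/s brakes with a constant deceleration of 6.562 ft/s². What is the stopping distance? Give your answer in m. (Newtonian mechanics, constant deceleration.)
d = v₀² / (2a) (with unit conversion) = 100.0 m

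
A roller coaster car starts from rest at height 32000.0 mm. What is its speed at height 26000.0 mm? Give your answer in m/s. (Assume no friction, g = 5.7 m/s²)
mgh₁ = ½mv₂² + mgh₂ → v₂ = √(2g(h₁−h₂)) = √(2×5.7×(32−26)) = 8.27 m/s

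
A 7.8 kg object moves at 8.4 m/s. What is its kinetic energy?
KE = ½mv² = ½×7.8×8.4² = 275.184 J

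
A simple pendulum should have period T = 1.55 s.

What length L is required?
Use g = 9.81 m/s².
T = 2π√(L/g) → L = g(T/2π)² = 9.81×(1.55/2π)² = 0.597 m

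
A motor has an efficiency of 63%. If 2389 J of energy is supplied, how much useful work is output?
W_out = η × W_in = 0.63 × 2389 = 1505.1 J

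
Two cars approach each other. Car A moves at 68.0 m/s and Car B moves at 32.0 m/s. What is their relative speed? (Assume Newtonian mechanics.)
v_rel = v_A + v_B = 68.0 + 32.0 = 100.0 m/s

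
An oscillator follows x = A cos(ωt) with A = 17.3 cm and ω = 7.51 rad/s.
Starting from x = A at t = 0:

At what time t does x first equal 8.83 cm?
cos(ωt) = x/A = 8.83/17.3 = 0.5104
ωt = arccos(0.5104) = 1.035 rad
t = 1.035/7.51 = 0.1378 s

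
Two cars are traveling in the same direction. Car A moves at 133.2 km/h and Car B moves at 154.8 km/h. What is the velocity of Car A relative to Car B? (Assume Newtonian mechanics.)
v_rel = v_A - v_B = 133.2 - 154.8 = -21.6 km/h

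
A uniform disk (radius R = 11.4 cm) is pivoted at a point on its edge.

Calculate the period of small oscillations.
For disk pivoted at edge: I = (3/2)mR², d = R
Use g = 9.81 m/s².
I/m = (3/2)R² = 0.01949 m²; d = R = 0.114 m
T = 2π√((3/2)R²/(gR)) = 2π√(3R/(2g)) = 0.8296 s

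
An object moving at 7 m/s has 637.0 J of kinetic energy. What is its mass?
KE = ½mv² → m = 2KE/v² = 2×637.0/7² = 26.0 kg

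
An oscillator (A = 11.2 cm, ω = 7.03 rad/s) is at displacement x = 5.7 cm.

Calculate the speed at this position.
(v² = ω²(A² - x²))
v = ω√(A² − x²) = 7.03×√(0.112² − 0.057²) = 0.6778 m/s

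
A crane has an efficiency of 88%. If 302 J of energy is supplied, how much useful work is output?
W_out = η × W_in = 0.88 × 302 = 265.76 J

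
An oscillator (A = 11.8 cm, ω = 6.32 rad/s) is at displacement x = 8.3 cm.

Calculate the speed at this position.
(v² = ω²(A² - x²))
v = ω√(A² − x²) = 6.32×√(0.118² − 0.083²) = 0.5301 m/s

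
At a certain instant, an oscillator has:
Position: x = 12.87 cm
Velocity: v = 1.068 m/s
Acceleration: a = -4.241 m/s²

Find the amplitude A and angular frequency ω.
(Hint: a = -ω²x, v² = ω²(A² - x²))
a = −ω²x → ω = √(|a|/x) = √(4.241/0.1287) = 5.74 rad/s
v² = ω²(A² − x²) → A = √(x² + v²/ω²) = √(0.1287² + 1.068²/5.74²) = 0.2262 m = 22.62 cm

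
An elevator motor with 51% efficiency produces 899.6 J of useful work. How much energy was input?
W_in = W_out/η = 899.6/0.51 = 1763.9 J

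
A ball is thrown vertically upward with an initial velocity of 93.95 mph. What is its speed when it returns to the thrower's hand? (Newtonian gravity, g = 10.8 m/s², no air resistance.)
By conservation of energy, the ball returns at the same speed = 93.95 mph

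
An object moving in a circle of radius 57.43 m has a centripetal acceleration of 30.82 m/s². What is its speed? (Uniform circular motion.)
v = √(a_c × r) = √(30.82 × 57.43) = 42.07 m/s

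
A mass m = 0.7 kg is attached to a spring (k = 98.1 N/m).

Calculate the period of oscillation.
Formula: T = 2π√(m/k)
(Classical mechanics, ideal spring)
T = 2π√(m/k) = 2π√(0.7/98.1) = 0.5308 s; f = 1/T = 1.884 Hz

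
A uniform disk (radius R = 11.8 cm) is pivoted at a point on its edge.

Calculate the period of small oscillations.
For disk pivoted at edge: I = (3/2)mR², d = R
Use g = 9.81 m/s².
I/m = (3/2)R² = 0.02089 m²; d = R = 0.118 m
T = 2π√((3/2)R²/(gR)) = 2π√(3R/(2g)) = 0.844 s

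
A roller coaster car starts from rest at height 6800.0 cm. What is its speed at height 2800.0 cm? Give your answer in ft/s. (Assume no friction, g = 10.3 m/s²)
mgh₁ = ½mv₂² + mgh₂ → v₂ = √(2g(h₁−h₂)) = √(2×10.3×(68−28)) = 28.71 m/s = 94.18 ft/s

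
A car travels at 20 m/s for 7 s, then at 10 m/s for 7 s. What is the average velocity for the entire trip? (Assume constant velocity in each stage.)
d₁ = v₁t₁ = 20 × 7 = 140 m
d₂ = v₂t₂ = 10 × 7 = 70 m
d_total = 210 m, t_total = 14 s
v_avg = d_total/t_total = 210/14 = 15.0 m/s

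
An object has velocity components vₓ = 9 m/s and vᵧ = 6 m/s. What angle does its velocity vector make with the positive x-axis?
θ = arctan(vᵧ/vₓ) = arctan(6/9) = 33.69°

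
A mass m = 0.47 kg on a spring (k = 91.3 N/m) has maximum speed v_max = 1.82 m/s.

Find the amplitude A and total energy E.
½mv²_max = ½kA² → A = v_max√(m/k) = 1.82×√(0.47/91.3) = 0.1306 m = 13.06 cm
E = ½mv²_max = ½×0.47×1.82² = 0.7784 J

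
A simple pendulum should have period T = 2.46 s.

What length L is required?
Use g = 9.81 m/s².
T = 2π√(L/g) → L = g(T/2π)² = 9.81×(2.46/2π)² = 1.504 m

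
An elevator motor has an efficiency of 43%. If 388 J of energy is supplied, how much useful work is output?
W_out = η × W_in = 0.43 × 388 = 166.84 J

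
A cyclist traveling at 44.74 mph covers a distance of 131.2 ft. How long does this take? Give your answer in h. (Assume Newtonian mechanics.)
t = d/v (with unit conversion) = 0.0005554 h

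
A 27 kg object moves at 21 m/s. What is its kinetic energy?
KE = ½mv² = ½×27×21² = 5953.5 J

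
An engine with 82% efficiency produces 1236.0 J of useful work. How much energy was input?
W_in = W_out/η = 1236.0/0.82 = 1507.3 J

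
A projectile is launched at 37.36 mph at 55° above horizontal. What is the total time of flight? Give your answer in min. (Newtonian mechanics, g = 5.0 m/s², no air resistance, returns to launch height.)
T = 2v₀sin(θ)/g (with unit conversion) = 0.09121 min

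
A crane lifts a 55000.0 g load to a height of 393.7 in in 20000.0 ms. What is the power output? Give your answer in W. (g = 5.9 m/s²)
W = mgh = 55×5.9×10 = 3245 J
P = W/t = 3245/20 = 162.2 W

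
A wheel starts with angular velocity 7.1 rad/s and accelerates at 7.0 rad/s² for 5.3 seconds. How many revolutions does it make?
θ = ω₀t + ½αt² = 7.1×5.3 + ½×7.0×5.3² = 135.94 rad
Revolutions = θ/(2π) = 135.94/(2π) = 21.64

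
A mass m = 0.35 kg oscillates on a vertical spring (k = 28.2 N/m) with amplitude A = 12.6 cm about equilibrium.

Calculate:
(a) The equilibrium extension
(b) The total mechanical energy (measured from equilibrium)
x_eq = mg/k = 0.35×9.81/28.2 = 0.1218 m = 12.18 cm
E = ½kA² = ½×28.2×(0.126)² = 0.2239 J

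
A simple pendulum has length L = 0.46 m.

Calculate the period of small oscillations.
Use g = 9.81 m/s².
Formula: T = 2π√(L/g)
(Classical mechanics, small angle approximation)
T = 2π√(L/g) = 2π√(0.46/9.81) = 1.361 s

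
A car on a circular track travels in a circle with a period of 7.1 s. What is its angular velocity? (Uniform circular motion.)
ω = 2π/T = 2π/7.1 = 0.885 rad/s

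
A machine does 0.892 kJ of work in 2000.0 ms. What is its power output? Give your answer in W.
P = W/t = 892 J / 2 s = 446 W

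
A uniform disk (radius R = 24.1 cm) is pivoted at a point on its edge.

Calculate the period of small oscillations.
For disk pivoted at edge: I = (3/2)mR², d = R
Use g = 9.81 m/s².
I/m = (3/2)R² = 0.08712 m²; d = R = 0.241 m
T = 2π√((3/2)R²/(gR)) = 2π√(3R/(2g)) = 1.206 s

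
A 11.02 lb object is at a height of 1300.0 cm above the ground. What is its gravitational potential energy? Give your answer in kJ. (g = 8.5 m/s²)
PE = mgh = 4.999 kg × 8.5 m/s² × 13 m = 552.3 J = 0.5523 kJ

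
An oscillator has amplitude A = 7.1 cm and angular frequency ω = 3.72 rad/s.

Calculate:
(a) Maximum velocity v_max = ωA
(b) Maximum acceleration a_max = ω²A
v_max = ωA = 3.72×0.071 = 0.2641 m/s
a_max = ω²A = 3.72²×0.071 = 0.9825 m/s²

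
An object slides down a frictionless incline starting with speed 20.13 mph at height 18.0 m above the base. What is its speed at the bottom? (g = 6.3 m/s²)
½mv₀² + mgh = ½mv² → v = √(v₀² + 2gh) = √(8.999² + 2×6.3×18) = 17.54 m/s = 39.24 mph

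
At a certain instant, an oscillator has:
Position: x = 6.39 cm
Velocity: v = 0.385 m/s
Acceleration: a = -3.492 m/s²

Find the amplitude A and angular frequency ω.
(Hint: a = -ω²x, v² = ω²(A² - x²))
a = −ω²x → ω = √(|a|/x) = √(3.492/0.0639) = 7.392 rad/s
v² = ω²(A² − x²) → A = √(x² + v²/ω²) = √(0.0639² + 0.385²/7.392²) = 0.08244 m = 8.244 cm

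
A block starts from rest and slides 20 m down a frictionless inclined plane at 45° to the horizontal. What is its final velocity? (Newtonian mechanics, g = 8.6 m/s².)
a = g sin(θ) = 8.6 × sin(45°) = 6.08 m/s²
v = √(2ad) = √(2 × 6.08 × 20) = 15.6 m/s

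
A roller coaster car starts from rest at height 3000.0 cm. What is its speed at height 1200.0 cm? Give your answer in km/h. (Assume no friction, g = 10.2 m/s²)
mgh₁ = ½mv₂² + mgh₂ → v₂ = √(2g(h₁−h₂)) = √(2×10.2×(30−12)) = 19.16 m/s = 68.98 km/h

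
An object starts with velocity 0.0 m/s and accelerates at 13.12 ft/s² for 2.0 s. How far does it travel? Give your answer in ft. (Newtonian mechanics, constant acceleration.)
d = v₀t + ½at² (with unit conversion) = 26.24 ft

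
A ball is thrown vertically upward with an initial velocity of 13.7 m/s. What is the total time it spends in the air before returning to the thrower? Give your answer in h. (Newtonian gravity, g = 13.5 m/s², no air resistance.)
t_total = 2v₀/g (with unit conversion) = 0.0005638 h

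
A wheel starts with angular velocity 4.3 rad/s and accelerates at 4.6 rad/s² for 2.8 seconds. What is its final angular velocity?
ω = ω₀ + αt = 4.3 + 4.6 × 2.8 = 17.18 rad/s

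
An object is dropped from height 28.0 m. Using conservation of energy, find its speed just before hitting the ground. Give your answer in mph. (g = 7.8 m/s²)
mgh = ½mv² → v = √(2gh) = √(2×7.8×28) = 20.9 m/s = 46.75 mph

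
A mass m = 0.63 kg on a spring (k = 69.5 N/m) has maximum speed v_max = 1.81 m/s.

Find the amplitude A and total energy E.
½mv²_max = ½kA² → A = v_max√(m/k) = 1.81×√(0.63/69.5) = 0.1723 m = 17.23 cm
E = ½mv²_max = ½×0.63×1.81² = 1.032 J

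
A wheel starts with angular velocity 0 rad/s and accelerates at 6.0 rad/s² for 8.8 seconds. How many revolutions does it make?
θ = ω₀t + ½αt² = 0×8.8 + ½×6.0×8.8² = 232.32 rad
Revolutions = θ/(2π) = 232.32/(2π) = 36.97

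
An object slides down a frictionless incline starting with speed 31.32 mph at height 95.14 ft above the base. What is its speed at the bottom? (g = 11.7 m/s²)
½mv₀² + mgh = ½mv² → v = √(v₀² + 2gh) = √(14² + 2×11.7×29) = 29.57 m/s = 66.15 mph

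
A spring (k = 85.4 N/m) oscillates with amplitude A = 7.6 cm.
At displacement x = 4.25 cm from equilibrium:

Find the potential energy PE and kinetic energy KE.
E_total = ½kA² = ½×85.4×(0.076)² = 0.2466 J
PE = ½kx² = ½×85.4×(0.0425)² = 0.07713 J
KE = E_total − PE = 0.1695 J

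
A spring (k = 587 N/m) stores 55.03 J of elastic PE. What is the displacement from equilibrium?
PE = ½kx² → x = √(2PE/k) = √(2×55.03/587) = 0.433 m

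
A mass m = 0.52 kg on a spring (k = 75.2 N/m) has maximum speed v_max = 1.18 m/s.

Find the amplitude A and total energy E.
½mv²_max = ½kA² → A = v_max√(m/k) = 1.18×√(0.52/75.2) = 0.09812 m = 9.812 cm
E = ½mv²_max = ½×0.52×1.18² = 0.362 J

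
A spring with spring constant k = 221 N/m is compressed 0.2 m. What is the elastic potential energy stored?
PE = ½kx² = ½×221×0.2² = 4.42 J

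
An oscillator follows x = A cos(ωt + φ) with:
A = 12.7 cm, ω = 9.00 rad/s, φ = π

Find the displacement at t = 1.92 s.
x = A cos(ωt + φ) = 12.7×cos(9.0×1.92 + π) = -0.01575 cm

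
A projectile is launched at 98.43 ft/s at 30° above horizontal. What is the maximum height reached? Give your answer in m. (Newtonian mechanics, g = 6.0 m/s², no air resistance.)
H = v₀²sin²(θ)/(2g) (with unit conversion) = 18.75 m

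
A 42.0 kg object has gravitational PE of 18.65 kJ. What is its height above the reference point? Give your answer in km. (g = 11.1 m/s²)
PE = mgh → h = PE/(mg) = 1.865e+04 J / (42 kg × 11.1 m/s²) = 40 m = 0.04 km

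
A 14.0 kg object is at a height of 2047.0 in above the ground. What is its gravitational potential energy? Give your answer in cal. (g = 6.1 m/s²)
PE = mgh = 14 kg × 6.1 m/s² × 51.99 m = 4440 J = 1061.0 cal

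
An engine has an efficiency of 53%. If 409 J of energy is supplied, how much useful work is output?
W_out = η × W_in = 0.53 × 409 = 216.77 J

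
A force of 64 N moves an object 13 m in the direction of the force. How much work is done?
W = Fd = 64×13 = 832.0 J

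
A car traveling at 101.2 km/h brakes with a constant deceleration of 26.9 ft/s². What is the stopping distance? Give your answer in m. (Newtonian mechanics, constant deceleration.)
d = v₀² / (2a) (with unit conversion) = 48.19 m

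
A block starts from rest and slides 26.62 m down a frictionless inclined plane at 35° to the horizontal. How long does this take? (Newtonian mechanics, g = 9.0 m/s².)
a = g sin(θ) = 9.0 × sin(35°) = 5.16 m/s²
t = √(2d/a) = √(2 × 26.62 / 5.16) = 3.21 s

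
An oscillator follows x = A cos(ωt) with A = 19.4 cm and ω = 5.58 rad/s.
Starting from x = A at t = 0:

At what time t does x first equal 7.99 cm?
cos(ωt) = x/A = 7.99/19.4 = 0.4119
ωt = arccos(0.4119) = 1.146 rad
t = 1.146/5.58 = 0.2054 s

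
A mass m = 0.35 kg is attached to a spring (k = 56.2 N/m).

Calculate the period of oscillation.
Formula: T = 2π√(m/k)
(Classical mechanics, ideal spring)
T = 2π√(m/k) = 2π√(0.35/56.2) = 0.4958 s; f = 1/T = 2.017 Hz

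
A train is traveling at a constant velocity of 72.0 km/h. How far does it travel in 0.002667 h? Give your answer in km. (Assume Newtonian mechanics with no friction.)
d = vt (with unit conversion) = 0.192 km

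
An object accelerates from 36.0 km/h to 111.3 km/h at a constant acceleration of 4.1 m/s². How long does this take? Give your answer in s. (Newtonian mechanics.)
t = (v - v₀)/a (with unit conversion) = 5.102 s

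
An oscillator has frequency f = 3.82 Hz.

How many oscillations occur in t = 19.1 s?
n = f×t = 3.82×19.1 = 72.96 oscillations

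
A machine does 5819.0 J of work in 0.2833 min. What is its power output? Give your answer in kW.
P = W/t = 5819 J / 17 s = 342.3 W = 0.3423 kW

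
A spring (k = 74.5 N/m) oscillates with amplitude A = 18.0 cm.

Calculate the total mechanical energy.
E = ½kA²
E = ½kA² = ½×74.5×(0.18)² = 1.207 J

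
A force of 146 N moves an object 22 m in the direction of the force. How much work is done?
W = Fd = 146×22 = 3212.0 J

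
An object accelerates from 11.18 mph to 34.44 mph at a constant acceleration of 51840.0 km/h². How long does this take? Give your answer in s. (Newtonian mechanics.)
t = (v - v₀)/a (with unit conversion) = 2.6 s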